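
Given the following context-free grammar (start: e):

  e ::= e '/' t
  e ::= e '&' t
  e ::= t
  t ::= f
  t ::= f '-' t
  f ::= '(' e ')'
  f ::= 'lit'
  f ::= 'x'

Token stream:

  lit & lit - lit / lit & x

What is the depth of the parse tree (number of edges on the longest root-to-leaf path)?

[e [e [e [e [t [f lit]]] & [t [f lit] - [t [f lit]]]] / [t [f lit]]] & [t [f x]]]

6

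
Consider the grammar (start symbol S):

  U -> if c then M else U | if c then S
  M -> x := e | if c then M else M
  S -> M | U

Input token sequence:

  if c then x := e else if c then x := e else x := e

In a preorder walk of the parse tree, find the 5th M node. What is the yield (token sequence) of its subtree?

[S [M if c then [M x := e] else [M if c then [M x := e] else [M x := e]]]]

x := e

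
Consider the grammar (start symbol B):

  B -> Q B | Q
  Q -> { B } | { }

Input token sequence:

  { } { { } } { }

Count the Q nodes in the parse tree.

4

[B [Q { }] [B [Q { [B [Q { }]] }] [B [Q { }]]]]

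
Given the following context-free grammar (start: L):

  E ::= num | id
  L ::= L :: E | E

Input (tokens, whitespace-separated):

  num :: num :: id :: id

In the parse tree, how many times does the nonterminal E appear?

[L [L [L [L [E num]] :: [E num]] :: [E id]] :: [E id]]

4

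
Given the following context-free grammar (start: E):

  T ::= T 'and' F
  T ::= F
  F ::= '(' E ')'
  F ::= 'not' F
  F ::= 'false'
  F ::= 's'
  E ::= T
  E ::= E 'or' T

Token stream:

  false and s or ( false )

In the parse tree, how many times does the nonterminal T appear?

[E [E [T [T [F false]] and [F s]]] or [T [F ( [E [T [F false]]] )]]]

4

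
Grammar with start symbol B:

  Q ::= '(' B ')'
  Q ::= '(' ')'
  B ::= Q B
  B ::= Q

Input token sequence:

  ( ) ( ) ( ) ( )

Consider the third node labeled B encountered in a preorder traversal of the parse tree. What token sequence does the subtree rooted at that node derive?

( ) ( )

[B [Q ( )] [B [Q ( )] [B [Q ( )] [B [Q ( )]]]]]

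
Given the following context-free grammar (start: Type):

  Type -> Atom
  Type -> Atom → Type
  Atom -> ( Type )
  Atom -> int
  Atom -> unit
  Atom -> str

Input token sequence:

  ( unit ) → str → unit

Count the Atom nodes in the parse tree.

4

[Type [Atom ( [Type [Atom unit]] )] → [Type [Atom str] → [Type [Atom unit]]]]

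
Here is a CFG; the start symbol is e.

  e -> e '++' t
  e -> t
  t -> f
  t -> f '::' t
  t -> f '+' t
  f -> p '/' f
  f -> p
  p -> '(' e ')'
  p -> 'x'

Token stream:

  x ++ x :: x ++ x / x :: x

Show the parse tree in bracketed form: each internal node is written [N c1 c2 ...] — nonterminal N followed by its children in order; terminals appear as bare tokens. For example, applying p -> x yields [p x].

[e [e [e [t [f [p x]]]] ++ [t [f [p x]] :: [t [f [p x]]]]] ++ [t [f [p x] / [f [p x]]] :: [t [f [p x]]]]]

e
e ++ t
e ++ t ++ t
t ++ t ++ t
f ++ t ++ t
p ++ t ++ t
x ++ t ++ t
x ++ f :: t ++ t
x ++ p :: t ++ t
x ++ x :: t ++ t
x ++ x :: f ++ t
x ++ x :: p ++ t
x ++ x :: x ++ t
x ++ x :: x ++ f :: t
x ++ x :: x ++ p / f :: t
x ++ x :: x ++ x / f :: t
x ++ x :: x ++ x / p :: t
x ++ x :: x ++ x / x :: t
x ++ x :: x ++ x / x :: f
x ++ x :: x ++ x / x :: p
x ++ x :: x ++ x / x :: x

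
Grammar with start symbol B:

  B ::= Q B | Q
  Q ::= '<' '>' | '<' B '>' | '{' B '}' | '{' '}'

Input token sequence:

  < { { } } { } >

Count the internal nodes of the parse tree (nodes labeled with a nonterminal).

[B [Q < [B [Q { [B [Q { }]] }] [B [Q { }]]] >]]

8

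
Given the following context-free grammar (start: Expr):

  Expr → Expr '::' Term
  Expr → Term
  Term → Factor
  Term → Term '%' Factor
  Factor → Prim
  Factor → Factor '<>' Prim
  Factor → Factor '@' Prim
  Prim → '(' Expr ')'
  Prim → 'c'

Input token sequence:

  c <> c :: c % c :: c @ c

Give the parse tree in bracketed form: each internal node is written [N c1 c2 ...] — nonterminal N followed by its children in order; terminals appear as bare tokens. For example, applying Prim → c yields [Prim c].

[Expr [Expr [Expr [Term [Factor [Factor [Prim c]] <> [Prim c]]]] :: [Term [Term [Factor [Prim c]]] % [Factor [Prim c]]]] :: [Term [Factor [Factor [Prim c]] @ [Prim c]]]]

Expr
Expr :: Term
Expr :: Term :: Term
Term :: Term :: Term
Factor :: Term :: Term
Factor <> Prim :: Term :: Term
Prim <> Prim :: Term :: Term
c <> Prim :: Term :: Term
c <> c :: Term :: Term
c <> c :: Term % Factor :: Term
c <> c :: Factor % Factor :: Term
c <> c :: Prim % Factor :: Term
c <> c :: c % Factor :: Term
c <> c :: c % Prim :: Term
c <> c :: c % c :: Term
c <> c :: c % c :: Factor
c <> c :: c % c :: Factor @ Prim
c <> c :: c % c :: Prim @ Prim
c <> c :: c % c :: c @ Prim
c <> c :: c % c :: c @ c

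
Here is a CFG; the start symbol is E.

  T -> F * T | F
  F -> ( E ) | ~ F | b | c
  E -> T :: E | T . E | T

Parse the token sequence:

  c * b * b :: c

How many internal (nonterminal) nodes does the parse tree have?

[E [T [F c] * [T [F b] * [T [F b]]]] :: [E [T [F c]]]]

10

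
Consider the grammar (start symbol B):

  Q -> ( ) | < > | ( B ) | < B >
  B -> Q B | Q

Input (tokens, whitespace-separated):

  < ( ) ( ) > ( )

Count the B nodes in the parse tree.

[B [Q < [B [Q ( )] [B [Q ( )]]] >] [B [Q ( )]]]

4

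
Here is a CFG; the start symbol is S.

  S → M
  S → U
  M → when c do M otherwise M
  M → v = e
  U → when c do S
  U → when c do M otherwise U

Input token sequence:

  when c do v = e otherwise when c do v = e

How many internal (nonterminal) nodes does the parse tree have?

6

[S [U when c do [M v = e] otherwise [U when c do [S [M v = e]]]]]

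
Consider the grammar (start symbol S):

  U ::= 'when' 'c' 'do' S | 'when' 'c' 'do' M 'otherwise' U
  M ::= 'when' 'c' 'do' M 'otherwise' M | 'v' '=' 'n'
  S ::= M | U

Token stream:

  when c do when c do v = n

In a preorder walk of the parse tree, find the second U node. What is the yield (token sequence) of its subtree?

when c do v = n

[S [U when c do [S [U when c do [S [M v = n]]]]]]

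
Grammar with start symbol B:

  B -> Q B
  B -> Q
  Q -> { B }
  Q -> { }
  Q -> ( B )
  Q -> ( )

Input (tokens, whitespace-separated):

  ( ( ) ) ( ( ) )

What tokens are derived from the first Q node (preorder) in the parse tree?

[B [Q ( [B [Q ( )]] )] [B [Q ( [B [Q ( )]] )]]]

( ( ) )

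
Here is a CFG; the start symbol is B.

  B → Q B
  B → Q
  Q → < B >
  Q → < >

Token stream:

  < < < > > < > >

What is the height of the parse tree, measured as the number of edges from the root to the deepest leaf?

[B [Q < [B [Q < [B [Q < >]] >] [B [Q < >]]] >]]

6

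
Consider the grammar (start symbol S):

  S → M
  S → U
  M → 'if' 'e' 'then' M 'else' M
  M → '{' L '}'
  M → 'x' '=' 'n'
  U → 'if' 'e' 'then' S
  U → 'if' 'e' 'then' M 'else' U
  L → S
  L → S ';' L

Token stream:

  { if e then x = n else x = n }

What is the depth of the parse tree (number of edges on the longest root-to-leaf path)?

6

[S [M { [L [S [M if e then [M x = n] else [M x = n]]]] }]]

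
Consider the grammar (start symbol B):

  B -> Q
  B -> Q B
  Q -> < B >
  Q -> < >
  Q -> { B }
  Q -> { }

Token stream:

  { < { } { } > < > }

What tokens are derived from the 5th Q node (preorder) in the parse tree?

[B [Q { [B [Q < [B [Q { }] [B [Q { }]]] >] [B [Q < >]]] }]]

< >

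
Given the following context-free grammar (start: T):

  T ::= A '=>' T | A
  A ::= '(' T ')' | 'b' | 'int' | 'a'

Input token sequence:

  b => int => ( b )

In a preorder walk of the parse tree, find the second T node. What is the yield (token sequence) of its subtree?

[T [A b] => [T [A int] => [T [A ( [T [A b]] )]]]]

int => ( b )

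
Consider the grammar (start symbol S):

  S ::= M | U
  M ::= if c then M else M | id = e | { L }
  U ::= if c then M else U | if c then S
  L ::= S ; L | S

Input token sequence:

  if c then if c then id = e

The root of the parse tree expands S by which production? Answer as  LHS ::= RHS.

S ::= U

[S [U if c then [S [U if c then [S [M id = e]]]]]]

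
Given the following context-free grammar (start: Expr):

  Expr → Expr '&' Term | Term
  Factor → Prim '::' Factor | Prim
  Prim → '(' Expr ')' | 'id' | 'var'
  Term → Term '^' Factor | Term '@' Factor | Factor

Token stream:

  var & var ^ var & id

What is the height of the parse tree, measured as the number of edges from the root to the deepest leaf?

6

[Expr [Expr [Expr [Term [Factor [Prim var]]]] & [Term [Term [Factor [Prim var]]] ^ [Factor [Prim var]]]] & [Term [Factor [Prim id]]]]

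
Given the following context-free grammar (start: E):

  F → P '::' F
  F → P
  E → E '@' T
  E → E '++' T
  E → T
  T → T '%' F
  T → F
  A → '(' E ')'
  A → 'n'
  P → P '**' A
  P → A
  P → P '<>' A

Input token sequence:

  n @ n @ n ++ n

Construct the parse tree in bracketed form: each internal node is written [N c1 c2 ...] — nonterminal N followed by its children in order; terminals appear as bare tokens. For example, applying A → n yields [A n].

[E [E [E [E [T [F [P [A n]]]]] @ [T [F [P [A n]]]]] @ [T [F [P [A n]]]]] ++ [T [F [P [A n]]]]]

E
E ++ T
E @ T ++ T
E @ T @ T ++ T
T @ T @ T ++ T
F @ T @ T ++ T
P @ T @ T ++ T
A @ T @ T ++ T
n @ T @ T ++ T
n @ F @ T ++ T
n @ P @ T ++ T
n @ A @ T ++ T
n @ n @ T ++ T
n @ n @ F ++ T
n @ n @ P ++ T
n @ n @ A ++ T
n @ n @ n ++ T
n @ n @ n ++ F
n @ n @ n ++ P
n @ n @ n ++ A
n @ n @ n ++ n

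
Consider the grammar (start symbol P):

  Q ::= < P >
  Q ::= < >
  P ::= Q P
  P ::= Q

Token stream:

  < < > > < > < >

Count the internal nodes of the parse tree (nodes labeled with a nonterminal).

8

[P [Q < [P [Q < >]] >] [P [Q < >] [P [Q < >]]]]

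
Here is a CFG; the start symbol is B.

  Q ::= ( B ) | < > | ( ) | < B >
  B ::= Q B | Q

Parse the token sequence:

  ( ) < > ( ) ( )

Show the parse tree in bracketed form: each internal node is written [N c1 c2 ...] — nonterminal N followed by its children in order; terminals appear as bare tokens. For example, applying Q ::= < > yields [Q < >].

[B [Q ( )] [B [Q < >] [B [Q ( )] [B [Q ( )]]]]]

B
Q B
( ) B
( ) Q B
( ) < > B
( ) < > Q B
( ) < > ( ) B
( ) < > ( ) Q
( ) < > ( ) ( )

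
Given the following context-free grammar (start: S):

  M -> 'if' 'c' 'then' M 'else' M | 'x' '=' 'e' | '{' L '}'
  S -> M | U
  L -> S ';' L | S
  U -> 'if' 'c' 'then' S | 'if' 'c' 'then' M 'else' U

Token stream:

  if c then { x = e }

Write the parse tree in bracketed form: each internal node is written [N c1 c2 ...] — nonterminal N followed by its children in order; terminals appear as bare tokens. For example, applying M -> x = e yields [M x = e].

[S [U if c then [S [M { [L [S [M x = e]]] }]]]]

S
U
if c then S
if c then M
if c then { L }
if c then { S }
if c then { M }
if c then { x = e }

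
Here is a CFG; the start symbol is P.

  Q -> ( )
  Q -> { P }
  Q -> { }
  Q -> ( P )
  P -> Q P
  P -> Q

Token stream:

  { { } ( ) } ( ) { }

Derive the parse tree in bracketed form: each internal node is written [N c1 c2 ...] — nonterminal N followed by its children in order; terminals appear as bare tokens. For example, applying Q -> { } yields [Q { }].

[P [Q { [P [Q { }] [P [Q ( )]]] }] [P [Q ( )] [P [Q { }]]]]

P
Q P
{ P } P
{ Q P } P
{ { } P } P
{ { } Q } P
{ { } ( ) } P
{ { } ( ) } Q P
{ { } ( ) } ( ) P
{ { } ( ) } ( ) Q
{ { } ( ) } ( ) { }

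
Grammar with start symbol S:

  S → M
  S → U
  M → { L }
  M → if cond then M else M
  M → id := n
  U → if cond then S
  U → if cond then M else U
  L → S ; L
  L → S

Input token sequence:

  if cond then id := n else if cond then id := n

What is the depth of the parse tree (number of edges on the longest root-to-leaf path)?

[S [U if cond then [M id := n] else [U if cond then [S [M id := n]]]]]

5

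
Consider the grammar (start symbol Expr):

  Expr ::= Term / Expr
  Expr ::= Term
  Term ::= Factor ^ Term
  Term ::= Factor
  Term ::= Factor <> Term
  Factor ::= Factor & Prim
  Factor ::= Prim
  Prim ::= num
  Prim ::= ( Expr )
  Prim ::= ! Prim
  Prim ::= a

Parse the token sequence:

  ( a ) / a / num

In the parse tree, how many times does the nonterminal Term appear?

[Expr [Term [Factor [Prim ( [Expr [Term [Factor [Prim a]]]] )]]] / [Expr [Term [Factor [Prim a]]] / [Expr [Term [Factor [Prim num]]]]]]

4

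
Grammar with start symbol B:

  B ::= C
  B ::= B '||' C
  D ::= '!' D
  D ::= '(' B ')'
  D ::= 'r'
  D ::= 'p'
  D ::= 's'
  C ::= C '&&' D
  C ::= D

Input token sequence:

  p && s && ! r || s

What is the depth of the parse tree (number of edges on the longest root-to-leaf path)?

[B [B [C [C [C [D p]] && [D s]] && [D ! [D r]]]] || [C [D s]]]

6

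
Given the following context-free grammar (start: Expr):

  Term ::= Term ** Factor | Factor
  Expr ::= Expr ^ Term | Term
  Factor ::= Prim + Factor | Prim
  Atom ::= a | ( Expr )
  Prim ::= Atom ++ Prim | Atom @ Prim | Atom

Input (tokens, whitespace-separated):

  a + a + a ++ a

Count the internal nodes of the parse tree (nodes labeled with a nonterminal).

13

[Expr [Term [Factor [Prim [Atom a]] + [Factor [Prim [Atom a]] + [Factor [Prim [Atom a] ++ [Prim [Atom a]]]]]]]]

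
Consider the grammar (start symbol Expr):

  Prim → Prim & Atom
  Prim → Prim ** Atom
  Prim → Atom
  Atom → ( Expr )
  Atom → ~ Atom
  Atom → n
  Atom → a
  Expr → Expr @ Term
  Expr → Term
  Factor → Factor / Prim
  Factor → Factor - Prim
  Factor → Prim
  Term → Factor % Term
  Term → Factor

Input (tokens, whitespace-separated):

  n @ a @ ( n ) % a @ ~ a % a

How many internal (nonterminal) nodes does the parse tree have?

[Expr [Expr [Expr [Expr [Term [Factor [Prim [Atom n]]]]] @ [Term [Factor [Prim [Atom a]]]]] @ [Term [Factor [Prim [Atom ( [Expr [Term [Factor [Prim [Atom n]]]]] )]]] % [Term [Factor [Prim [Atom a]]]]]] @ [Term [Factor [Prim [Atom ~ [Atom a]]]] % [Term [Factor [Prim [Atom a]]]]]]

34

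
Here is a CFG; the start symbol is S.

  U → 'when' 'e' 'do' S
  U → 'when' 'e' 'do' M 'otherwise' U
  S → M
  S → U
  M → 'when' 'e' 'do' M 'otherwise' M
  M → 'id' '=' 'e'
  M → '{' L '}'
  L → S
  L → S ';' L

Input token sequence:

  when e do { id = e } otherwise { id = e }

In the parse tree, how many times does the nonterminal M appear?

[S [M when e do [M { [L [S [M id = e]]] }] otherwise [M { [L [S [M id = e]]] }]]]

5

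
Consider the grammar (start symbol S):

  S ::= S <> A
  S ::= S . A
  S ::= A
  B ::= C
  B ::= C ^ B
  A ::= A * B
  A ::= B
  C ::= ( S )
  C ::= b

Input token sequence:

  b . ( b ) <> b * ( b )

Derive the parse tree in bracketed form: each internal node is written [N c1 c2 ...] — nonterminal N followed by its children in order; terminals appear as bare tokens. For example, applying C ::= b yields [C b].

[S [S [S [A [B [C b]]]] . [A [B [C ( [S [A [B [C b]]]] )]]]] <> [A [A [B [C b]]] * [B [C ( [S [A [B [C b]]]] )]]]]

S
S <> A
S . A <> A
A . A <> A
B . A <> A
C . A <> A
b . A <> A
b . B <> A
b . C <> A
b . ( S ) <> A
b . ( A ) <> A
b . ( B ) <> A
b . ( C ) <> A
b . ( b ) <> A
b . ( b ) <> A * B
b . ( b ) <> B * B
b . ( b ) <> C * B
b . ( b ) <> b * B
b . ( b ) <> b * C
b . ( b ) <> b * ( S )
b . ( b ) <> b * ( A )
b . ( b ) <> b * ( B )
b . ( b ) <> b * ( C )
b . ( b ) <> b * ( b )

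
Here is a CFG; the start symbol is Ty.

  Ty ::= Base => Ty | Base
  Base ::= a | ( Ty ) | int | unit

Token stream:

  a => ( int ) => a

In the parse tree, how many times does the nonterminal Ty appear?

[Ty [Base a] => [Ty [Base ( [Ty [Base int]] )] => [Ty [Base a]]]]

4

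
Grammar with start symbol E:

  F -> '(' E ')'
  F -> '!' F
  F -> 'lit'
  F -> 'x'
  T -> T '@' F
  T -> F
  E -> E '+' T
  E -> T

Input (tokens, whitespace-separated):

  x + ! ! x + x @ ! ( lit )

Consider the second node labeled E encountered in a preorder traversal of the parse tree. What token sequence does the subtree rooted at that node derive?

[E [E [E [T [F x]]] + [T [F ! [F ! [F x]]]]] + [T [T [F x]] @ [F ! [F ( [E [T [F lit]]] )]]]]

x + ! ! x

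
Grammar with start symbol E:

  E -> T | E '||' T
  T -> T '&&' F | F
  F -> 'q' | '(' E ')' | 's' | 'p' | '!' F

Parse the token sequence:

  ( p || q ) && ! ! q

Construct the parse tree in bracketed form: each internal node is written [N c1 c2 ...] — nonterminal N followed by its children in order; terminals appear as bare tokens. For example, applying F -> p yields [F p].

[E [T [T [F ( [E [E [T [F p]]] || [T [F q]]] )]] && [F ! [F ! [F q]]]]]

E
T
T && F
F && F
( E ) && F
( E || T ) && F
( T || T ) && F
( F || T ) && F
( p || T ) && F
( p || F ) && F
( p || q ) && F
( p || q ) && ! F
( p || q ) && ! ! F
( p || q ) && ! ! q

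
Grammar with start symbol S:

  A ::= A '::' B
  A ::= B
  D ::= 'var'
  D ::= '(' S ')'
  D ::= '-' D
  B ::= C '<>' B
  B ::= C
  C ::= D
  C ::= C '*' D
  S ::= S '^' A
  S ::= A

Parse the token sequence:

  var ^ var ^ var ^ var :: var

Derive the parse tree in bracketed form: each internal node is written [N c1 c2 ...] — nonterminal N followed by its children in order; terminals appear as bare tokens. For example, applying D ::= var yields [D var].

[S [S [S [S [A [B [C [D var]]]]] ^ [A [B [C [D var]]]]] ^ [A [B [C [D var]]]]] ^ [A [A [B [C [D var]]]] :: [B [C [D var]]]]]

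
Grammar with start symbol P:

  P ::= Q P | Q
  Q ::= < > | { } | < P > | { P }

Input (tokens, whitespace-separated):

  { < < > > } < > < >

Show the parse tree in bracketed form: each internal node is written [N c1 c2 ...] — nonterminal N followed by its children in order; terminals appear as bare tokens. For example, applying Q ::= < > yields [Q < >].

P
Q P
{ P } P
{ Q } P
{ < P > } P
{ < Q > } P
{ < < > > } P
{ < < > > } Q P
{ < < > > } < > P
{ < < > > } < > Q
{ < < > > } < > < >

[P [Q { [P [Q < [P [Q < >]] >]] }] [P [Q < >] [P [Q < >]]]]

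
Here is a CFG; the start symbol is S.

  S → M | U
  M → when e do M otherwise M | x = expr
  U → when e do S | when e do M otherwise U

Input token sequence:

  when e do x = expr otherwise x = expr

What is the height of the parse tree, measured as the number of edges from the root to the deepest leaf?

3

[S [M when e do [M x = expr] otherwise [M x = expr]]]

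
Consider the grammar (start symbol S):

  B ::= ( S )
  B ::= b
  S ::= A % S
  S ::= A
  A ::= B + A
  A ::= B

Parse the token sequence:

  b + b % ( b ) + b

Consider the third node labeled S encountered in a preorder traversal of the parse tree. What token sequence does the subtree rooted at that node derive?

b

[S [A [B b] + [A [B b]]] % [S [A [B ( [S [A [B b]]] )] + [A [B b]]]]]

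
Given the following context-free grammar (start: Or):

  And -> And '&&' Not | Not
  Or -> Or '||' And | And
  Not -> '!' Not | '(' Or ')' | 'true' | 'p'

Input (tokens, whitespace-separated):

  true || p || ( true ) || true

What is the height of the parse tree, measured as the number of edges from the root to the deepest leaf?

7

[Or [Or [Or [Or [And [Not true]]] || [And [Not p]]] || [And [Not ( [Or [And [Not true]]] )]]] || [And [Not true]]]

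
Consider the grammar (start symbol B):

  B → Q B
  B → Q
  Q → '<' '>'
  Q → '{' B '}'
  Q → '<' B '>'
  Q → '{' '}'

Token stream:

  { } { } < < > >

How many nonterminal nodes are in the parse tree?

8

[B [Q { }] [B [Q { }] [B [Q < [B [Q < >]] >]]]]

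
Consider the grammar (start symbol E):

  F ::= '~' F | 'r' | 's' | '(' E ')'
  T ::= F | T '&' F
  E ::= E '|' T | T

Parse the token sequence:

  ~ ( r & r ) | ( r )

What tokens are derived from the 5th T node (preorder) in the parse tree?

[E [E [T [F ~ [F ( [E [T [T [F r]] & [F r]]] )]]]] | [T [F ( [E [T [F r]]] )]]]

r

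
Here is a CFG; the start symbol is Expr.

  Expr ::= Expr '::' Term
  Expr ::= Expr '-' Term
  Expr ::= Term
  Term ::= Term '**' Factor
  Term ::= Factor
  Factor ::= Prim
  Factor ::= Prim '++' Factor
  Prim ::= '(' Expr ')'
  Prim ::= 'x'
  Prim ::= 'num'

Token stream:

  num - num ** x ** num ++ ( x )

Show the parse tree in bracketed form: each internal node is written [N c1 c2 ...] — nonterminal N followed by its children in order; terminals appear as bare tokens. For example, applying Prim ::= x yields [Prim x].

Expr
Expr - Term
Term - Term
Factor - Term
Prim - Term
num - Term
num - Term ** Factor
num - Term ** Factor ** Factor
num - Factor ** Factor ** Factor
num - Prim ** Factor ** Factor
num - num ** Factor ** Factor
num - num ** Prim ** Factor
num - num ** x ** Factor
num - num ** x ** Prim ++ Factor
num - num ** x ** num ++ Factor
num - num ** x ** num ++ Prim
num - num ** x ** num ++ ( Expr )
num - num ** x ** num ++ ( Term )
num - num ** x ** num ++ ( Factor )
num - num ** x ** num ++ ( Prim )
num - num ** x ** num ++ ( x )

[Expr [Expr [Term [Factor [Prim num]]]] - [Term [Term [Term [Factor [Prim num]]] ** [Factor [Prim x]]] ** [Factor [Prim num] ++ [Factor [Prim ( [Expr [Term [Factor [Prim x]]]] )]]]]]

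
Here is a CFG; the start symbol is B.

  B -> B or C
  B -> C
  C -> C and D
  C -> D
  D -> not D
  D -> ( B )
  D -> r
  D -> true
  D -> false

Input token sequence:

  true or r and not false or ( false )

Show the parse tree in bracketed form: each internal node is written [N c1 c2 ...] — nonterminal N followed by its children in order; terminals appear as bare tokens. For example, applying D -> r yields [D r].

[B [B [B [C [D true]]] or [C [C [D r]] and [D not [D false]]]] or [C [D ( [B [C [D false]]] )]]]

B
B or C
B or C or C
C or C or C
D or C or C
true or C or C
true or C and D or C
true or D and D or C
true or r and D or C
true or r and not D or C
true or r and not false or C
true or r and not false or D
true or r and not false or ( B )
true or r and not false or ( C )
true or r and not false or ( D )
true or r and not false or ( false )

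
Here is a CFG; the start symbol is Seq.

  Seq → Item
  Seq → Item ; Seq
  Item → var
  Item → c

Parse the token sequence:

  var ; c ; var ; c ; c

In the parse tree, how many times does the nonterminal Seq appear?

[Seq [Item var] ; [Seq [Item c] ; [Seq [Item var] ; [Seq [Item c] ; [Seq [Item c]]]]]]

5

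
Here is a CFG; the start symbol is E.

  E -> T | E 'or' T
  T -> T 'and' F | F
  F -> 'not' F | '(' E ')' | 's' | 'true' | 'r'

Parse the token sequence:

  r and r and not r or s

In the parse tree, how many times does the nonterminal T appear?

[E [E [T [T [T [F r]] and [F r]] and [F not [F r]]]] or [T [F s]]]

4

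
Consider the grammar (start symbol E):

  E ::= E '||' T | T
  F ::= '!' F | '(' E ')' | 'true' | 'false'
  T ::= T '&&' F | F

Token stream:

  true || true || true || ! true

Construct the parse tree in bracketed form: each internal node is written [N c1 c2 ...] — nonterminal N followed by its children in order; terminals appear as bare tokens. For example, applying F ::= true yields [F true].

E
E || T
E || T || T
E || T || T || T
T || T || T || T
F || T || T || T
true || T || T || T
true || F || T || T
true || true || T || T
true || true || F || T
true || true || true || T
true || true || true || F
true || true || true || ! F
true || true || true || ! true

[E [E [E [E [T [F true]]] || [T [F true]]] || [T [F true]]] || [T [F ! [F true]]]]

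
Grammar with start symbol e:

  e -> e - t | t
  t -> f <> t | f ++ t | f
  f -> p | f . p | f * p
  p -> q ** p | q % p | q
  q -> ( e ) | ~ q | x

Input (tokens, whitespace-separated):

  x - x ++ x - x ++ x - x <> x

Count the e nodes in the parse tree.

4

[e [e [e [e [t [f [p [q x]]]]] - [t [f [p [q x]]] ++ [t [f [p [q x]]]]]] - [t [f [p [q x]]] ++ [t [f [p [q x]]]]]] - [t [f [p [q x]]] <> [t [f [p [q x]]]]]]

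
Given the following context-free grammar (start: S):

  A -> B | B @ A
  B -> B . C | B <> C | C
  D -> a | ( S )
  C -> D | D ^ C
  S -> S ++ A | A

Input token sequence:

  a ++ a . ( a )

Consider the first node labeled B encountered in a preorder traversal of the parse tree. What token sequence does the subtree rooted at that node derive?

a

[S [S [A [B [C [D a]]]]] ++ [A [B [B [C [D a]]] . [C [D ( [S [A [B [C [D a]]]]] )]]]]]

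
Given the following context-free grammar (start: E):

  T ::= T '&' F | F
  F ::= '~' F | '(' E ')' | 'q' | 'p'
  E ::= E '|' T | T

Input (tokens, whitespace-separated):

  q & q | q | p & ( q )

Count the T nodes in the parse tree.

[E [E [E [T [T [F q]] & [F q]]] | [T [F q]]] | [T [T [F p]] & [F ( [E [T [F q]]] )]]]

6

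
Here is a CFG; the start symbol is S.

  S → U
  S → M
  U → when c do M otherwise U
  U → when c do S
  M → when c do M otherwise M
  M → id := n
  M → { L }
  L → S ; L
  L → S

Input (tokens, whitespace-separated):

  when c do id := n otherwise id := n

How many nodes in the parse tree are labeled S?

1

[S [M when c do [M id := n] otherwise [M id := n]]]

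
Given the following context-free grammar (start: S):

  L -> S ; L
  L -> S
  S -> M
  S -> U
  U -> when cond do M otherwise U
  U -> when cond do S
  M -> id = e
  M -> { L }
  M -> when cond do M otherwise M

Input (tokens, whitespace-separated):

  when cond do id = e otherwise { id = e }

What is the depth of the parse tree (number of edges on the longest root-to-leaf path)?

6

[S [M when cond do [M id = e] otherwise [M { [L [S [M id = e]]] }]]]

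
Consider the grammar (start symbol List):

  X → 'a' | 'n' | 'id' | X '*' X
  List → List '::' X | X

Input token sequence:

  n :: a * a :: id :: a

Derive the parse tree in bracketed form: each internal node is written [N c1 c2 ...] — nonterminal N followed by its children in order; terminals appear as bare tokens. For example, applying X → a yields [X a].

List
List :: X
List :: X :: X
List :: X :: X :: X
X :: X :: X :: X
n :: X :: X :: X
n :: X * X :: X :: X
n :: a * X :: X :: X
n :: a * a :: X :: X
n :: a * a :: id :: X
n :: a * a :: id :: a

[List [List [List [List [X n]] :: [X [X a] * [X a]]] :: [X id]] :: [X a]]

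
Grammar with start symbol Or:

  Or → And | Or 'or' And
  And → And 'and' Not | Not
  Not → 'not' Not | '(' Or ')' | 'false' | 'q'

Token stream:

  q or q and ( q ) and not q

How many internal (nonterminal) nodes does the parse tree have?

14

[Or [Or [And [Not q]]] or [And [And [And [Not q]] and [Not ( [Or [And [Not q]]] )]] and [Not not [Not q]]]]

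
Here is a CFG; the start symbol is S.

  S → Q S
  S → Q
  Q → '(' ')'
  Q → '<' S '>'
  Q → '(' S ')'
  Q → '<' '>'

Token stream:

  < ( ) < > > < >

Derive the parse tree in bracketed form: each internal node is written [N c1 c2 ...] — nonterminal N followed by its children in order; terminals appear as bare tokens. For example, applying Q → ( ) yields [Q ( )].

S
Q S
< S > S
< Q S > S
< ( ) S > S
< ( ) Q > S
< ( ) < > > S
< ( ) < > > Q
< ( ) < > > < >

[S [Q < [S [Q ( )] [S [Q < >]]] >] [S [Q < >]]]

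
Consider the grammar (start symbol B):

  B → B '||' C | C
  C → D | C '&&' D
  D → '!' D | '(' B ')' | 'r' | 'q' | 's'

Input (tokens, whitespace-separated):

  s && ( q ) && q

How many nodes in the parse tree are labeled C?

4

[B [C [C [C [D s]] && [D ( [B [C [D q]]] )]] && [D q]]]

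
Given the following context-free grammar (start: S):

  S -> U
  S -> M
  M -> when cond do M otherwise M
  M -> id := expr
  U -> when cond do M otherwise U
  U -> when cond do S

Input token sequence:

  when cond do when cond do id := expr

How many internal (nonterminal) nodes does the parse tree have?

6

[S [U when cond do [S [U when cond do [S [M id := expr]]]]]]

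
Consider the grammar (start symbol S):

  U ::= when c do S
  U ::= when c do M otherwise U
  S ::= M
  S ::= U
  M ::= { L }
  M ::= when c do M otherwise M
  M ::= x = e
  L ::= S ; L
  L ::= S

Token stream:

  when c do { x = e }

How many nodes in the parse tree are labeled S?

[S [U when c do [S [M { [L [S [M x = e]]] }]]]]

3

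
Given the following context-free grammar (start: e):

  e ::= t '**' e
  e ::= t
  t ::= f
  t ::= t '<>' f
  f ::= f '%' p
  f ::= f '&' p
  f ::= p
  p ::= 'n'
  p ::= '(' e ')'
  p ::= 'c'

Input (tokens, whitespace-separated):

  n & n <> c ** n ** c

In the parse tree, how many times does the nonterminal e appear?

3

[e [t [t [f [f [p n]] & [p n]]] <> [f [p c]]] ** [e [t [f [p n]]] ** [e [t [f [p c]]]]]]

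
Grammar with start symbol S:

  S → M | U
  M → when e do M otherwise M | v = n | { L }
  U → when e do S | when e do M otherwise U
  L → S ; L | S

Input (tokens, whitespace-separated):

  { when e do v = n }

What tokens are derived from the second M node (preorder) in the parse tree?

v = n

[S [M { [L [S [U when e do [S [M v = n]]]]] }]]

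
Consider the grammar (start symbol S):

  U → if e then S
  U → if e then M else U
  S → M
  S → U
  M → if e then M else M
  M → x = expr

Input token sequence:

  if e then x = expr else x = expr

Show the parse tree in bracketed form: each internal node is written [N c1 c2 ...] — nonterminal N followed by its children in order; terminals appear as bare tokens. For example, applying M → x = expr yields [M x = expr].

[S [M if e then [M x = expr] else [M x = expr]]]

S
M
if e then M else M
if e then x = expr else M
if e then x = expr else x = expr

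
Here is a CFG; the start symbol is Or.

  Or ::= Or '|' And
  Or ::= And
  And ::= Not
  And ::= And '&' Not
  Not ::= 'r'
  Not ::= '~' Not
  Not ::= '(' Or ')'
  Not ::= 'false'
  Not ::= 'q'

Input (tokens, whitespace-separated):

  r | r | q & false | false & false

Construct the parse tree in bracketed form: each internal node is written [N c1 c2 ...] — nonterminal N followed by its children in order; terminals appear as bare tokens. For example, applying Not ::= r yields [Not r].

Or
Or | And
Or | And | And
Or | And | And | And
And | And | And | And
Not | And | And | And
r | And | And | And
r | Not | And | And
r | r | And | And
r | r | And & Not | And
r | r | Not & Not | And
r | r | q & Not | And
r | r | q & false | And
r | r | q & false | And & Not
r | r | q & false | Not & Not
r | r | q & false | false & Not
r | r | q & false | false & false

[Or [Or [Or [Or [And [Not r]]] | [And [Not r]]] | [And [And [Not q]] & [Not false]]] | [And [And [Not false]] & [Not false]]]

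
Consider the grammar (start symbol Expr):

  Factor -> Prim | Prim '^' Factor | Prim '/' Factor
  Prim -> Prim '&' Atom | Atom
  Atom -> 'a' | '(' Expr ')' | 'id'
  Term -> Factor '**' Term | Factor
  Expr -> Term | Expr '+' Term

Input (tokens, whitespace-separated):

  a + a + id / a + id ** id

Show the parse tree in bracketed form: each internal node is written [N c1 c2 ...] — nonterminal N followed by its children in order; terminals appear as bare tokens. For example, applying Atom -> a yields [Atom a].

[Expr [Expr [Expr [Expr [Term [Factor [Prim [Atom a]]]]] + [Term [Factor [Prim [Atom a]]]]] + [Term [Factor [Prim [Atom id]] / [Factor [Prim [Atom a]]]]]] + [Term [Factor [Prim [Atom id]]] ** [Term [Factor [Prim [Atom id]]]]]]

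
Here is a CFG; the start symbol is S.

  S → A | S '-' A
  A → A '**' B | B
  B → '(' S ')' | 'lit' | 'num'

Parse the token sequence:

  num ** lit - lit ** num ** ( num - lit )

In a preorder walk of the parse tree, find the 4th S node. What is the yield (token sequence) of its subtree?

[S [S [A [A [B num]] ** [B lit]]] - [A [A [A [B lit]] ** [B num]] ** [B ( [S [S [A [B num]]] - [A [B lit]]] )]]]

num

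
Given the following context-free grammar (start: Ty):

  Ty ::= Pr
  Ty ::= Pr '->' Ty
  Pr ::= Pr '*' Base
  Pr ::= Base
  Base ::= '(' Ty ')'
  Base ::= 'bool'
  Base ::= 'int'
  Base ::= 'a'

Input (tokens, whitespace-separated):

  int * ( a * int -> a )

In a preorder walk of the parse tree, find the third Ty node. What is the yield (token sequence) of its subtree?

[Ty [Pr [Pr [Base int]] * [Base ( [Ty [Pr [Pr [Base a]] * [Base int]] -> [Ty [Pr [Base a]]]] )]]]

a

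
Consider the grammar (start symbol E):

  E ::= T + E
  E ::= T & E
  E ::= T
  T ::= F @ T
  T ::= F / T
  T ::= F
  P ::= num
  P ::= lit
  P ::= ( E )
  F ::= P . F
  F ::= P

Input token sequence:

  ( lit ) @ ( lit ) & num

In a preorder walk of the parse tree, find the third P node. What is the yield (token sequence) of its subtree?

( lit )

[E [T [F [P ( [E [T [F [P lit]]]] )]] @ [T [F [P ( [E [T [F [P lit]]]] )]]]] & [E [T [F [P num]]]]]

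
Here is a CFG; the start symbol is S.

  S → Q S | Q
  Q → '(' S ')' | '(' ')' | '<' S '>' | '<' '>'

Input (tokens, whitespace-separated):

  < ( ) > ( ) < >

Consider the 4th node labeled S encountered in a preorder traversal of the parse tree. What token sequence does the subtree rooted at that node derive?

< >

[S [Q < [S [Q ( )]] >] [S [Q ( )] [S [Q < >]]]]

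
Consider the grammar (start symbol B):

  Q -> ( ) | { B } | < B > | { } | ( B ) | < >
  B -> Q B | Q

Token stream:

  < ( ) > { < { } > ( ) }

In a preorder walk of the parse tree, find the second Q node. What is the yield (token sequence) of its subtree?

( )

[B [Q < [B [Q ( )]] >] [B [Q { [B [Q < [B [Q { }]] >] [B [Q ( )]]] }]]]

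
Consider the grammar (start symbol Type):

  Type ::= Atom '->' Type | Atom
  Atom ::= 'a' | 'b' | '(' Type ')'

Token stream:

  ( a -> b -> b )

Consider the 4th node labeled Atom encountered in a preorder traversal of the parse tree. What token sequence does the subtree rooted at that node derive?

[Type [Atom ( [Type [Atom a] -> [Type [Atom b] -> [Type [Atom b]]]] )]]

b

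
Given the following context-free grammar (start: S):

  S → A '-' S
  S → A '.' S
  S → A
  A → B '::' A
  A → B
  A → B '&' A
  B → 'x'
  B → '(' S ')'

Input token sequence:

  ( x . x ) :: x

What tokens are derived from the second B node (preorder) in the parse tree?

[S [A [B ( [S [A [B x]] . [S [A [B x]]]] )] :: [A [B x]]]]

x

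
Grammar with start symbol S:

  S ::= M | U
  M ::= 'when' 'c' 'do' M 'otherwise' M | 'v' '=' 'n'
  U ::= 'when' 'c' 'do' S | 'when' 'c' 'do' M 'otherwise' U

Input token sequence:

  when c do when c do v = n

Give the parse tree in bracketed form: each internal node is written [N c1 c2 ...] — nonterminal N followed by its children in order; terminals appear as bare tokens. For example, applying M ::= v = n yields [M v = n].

S
U
when c do S
when c do U
when c do when c do S
when c do when c do M
when c do when c do v = n

[S [U when c do [S [U when c do [S [M v = n]]]]]]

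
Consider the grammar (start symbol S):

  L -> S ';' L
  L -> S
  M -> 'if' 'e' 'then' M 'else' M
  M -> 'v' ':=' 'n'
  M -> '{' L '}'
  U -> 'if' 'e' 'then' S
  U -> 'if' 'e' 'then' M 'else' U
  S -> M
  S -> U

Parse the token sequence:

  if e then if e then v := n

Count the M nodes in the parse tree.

[S [U if e then [S [U if e then [S [M v := n]]]]]]

1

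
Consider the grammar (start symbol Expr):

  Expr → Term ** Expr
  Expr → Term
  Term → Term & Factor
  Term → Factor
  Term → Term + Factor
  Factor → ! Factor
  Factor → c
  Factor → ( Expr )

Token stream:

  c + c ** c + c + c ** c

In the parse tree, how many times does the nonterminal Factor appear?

6

[Expr [Term [Term [Factor c]] + [Factor c]] ** [Expr [Term [Term [Term [Factor c]] + [Factor c]] + [Factor c]] ** [Expr [Term [Factor c]]]]]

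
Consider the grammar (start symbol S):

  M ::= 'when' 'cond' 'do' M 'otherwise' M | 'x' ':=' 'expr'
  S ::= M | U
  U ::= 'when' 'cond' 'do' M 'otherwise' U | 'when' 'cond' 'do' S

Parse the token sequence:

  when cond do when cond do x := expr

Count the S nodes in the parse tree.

3

[S [U when cond do [S [U when cond do [S [M x := expr]]]]]]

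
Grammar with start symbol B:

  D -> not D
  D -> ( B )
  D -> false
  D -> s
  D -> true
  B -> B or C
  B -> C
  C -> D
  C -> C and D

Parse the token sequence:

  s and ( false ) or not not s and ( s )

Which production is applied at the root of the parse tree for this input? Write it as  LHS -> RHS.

B -> B or C

[B [B [C [C [D s]] and [D ( [B [C [D false]]] )]]] or [C [C [D not [D not [D s]]]] and [D ( [B [C [D s]]] )]]]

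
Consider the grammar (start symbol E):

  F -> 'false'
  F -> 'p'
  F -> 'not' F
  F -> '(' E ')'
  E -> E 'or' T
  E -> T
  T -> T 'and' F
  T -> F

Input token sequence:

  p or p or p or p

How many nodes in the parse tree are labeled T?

4

[E [E [E [E [T [F p]]] or [T [F p]]] or [T [F p]]] or [T [F p]]]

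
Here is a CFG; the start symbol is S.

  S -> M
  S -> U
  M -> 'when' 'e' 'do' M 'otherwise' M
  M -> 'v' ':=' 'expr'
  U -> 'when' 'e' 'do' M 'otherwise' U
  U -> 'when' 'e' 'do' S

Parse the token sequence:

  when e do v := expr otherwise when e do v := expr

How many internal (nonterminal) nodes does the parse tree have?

[S [U when e do [M v := expr] otherwise [U when e do [S [M v := expr]]]]]

6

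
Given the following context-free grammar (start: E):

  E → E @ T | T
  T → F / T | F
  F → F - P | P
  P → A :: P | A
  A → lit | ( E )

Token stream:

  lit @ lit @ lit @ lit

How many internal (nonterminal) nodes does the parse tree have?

20

[E [E [E [E [T [F [P [A lit]]]]] @ [T [F [P [A lit]]]]] @ [T [F [P [A lit]]]]] @ [T [F [P [A lit]]]]]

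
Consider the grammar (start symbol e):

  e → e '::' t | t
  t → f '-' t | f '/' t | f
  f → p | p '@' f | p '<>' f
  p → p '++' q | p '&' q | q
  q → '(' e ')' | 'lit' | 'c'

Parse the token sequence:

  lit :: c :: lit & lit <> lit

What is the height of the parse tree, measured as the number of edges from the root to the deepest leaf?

[e [e [e [t [f [p [q lit]]]]] :: [t [f [p [q c]]]]] :: [t [f [p [p [q lit]] & [q lit]] <> [f [p [q lit]]]]]]

7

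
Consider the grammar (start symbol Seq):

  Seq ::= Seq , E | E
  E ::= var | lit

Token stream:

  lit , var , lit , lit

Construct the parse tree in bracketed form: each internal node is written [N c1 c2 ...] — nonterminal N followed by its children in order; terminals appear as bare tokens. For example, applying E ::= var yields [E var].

[Seq [Seq [Seq [Seq [E lit]] , [E var]] , [E lit]] , [E lit]]

Seq
Seq , E
Seq , E , E
Seq , E , E , E
E , E , E , E
lit , E , E , E
lit , var , E , E
lit , var , lit , E
lit , var , lit , lit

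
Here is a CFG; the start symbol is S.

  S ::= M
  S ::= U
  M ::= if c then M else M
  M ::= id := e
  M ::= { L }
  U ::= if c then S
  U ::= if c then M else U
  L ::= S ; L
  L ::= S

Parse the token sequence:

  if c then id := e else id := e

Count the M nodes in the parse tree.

[S [M if c then [M id := e] else [M id := e]]]

3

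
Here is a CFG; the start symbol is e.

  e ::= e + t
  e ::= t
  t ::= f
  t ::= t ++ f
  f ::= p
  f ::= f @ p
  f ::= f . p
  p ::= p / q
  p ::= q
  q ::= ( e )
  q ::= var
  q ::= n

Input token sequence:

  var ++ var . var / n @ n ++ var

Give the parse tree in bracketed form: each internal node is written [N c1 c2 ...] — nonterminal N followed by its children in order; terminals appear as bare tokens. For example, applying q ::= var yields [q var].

e
t
t ++ f
t ++ f ++ f
f ++ f ++ f
p ++ f ++ f
q ++ f ++ f
var ++ f ++ f
var ++ f @ p ++ f
var ++ f . p @ p ++ f
var ++ p . p @ p ++ f
var ++ q . p @ p ++ f
var ++ var . p @ p ++ f
var ++ var . p / q @ p ++ f
var ++ var . q / q @ p ++ f
var ++ var . var / q @ p ++ f
var ++ var . var / n @ p ++ f
var ++ var . var / n @ q ++ f
var ++ var . var / n @ n ++ f
var ++ var . var / n @ n ++ p
var ++ var . var / n @ n ++ q
var ++ var . var / n @ n ++ var

[e [t [t [t [f [p [q var]]]] ++ [f [f [f [p [q var]]] . [p [p [q var]] / [q n]]] @ [p [q n]]]] ++ [f [p [q var]]]]]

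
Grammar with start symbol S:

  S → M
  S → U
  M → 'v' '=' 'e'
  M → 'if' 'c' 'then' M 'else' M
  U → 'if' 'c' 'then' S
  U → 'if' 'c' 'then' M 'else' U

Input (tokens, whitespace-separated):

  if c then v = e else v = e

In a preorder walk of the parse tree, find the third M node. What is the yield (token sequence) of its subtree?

[S [M if c then [M v = e] else [M v = e]]]

v = e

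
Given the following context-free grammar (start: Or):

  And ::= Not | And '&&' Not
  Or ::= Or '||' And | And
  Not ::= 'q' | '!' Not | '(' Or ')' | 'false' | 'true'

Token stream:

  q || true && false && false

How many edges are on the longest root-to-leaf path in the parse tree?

5

[Or [Or [And [Not q]]] || [And [And [And [Not true]] && [Not false]] && [Not false]]]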